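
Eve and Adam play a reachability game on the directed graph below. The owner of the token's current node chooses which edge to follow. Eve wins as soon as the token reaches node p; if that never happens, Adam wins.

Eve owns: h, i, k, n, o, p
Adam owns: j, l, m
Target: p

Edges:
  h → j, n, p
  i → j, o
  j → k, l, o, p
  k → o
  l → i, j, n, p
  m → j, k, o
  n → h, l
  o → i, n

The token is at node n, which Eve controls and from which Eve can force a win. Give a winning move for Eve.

h

A0 = {p}
A1: add {h} — h (Eve) has h→p.
A2: add {n} — n (Eve) has n→h.
A3: add {o} — o (Eve) has o→n.
A4: add {i, k} — i (Eve) has i→o; k (Eve) has k→o.
A5 = A4; e.g. j (Adam) can still go to l. Fixed point.
From n, successor h is in the attractor (rank 1); the other successor l is not.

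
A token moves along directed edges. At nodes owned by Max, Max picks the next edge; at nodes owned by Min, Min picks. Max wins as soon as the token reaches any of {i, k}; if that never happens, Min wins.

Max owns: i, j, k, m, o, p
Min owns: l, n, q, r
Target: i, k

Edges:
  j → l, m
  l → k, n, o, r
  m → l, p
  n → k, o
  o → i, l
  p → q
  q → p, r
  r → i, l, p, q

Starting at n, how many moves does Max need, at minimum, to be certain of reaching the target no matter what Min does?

A0 = {i, k}
A1: add {o} — o (Max) has o→i.
A2: add {n} — n (Min): all of {k, o} already in.
A3 = A2; e.g. j (Max) has no edge into A2. Fixed point.
n enters the attractor at level 2, so Max can force the target in 2 moves from there.

2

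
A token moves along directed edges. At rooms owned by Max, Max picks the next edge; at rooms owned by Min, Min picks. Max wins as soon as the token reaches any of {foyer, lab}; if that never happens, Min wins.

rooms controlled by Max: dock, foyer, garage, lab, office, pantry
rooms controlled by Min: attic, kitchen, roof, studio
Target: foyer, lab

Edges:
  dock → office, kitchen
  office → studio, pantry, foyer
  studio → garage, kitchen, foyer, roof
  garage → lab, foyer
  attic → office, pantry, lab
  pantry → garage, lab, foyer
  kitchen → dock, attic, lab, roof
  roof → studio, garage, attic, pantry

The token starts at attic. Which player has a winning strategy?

A0 = {foyer, lab}
A1: add {garage, office, pantry} — office (Max) has office→foyer; garage (Max) has garage→lab; pantry (Max) has pantry→lab.
A2: add {attic, dock} — dock (Max) has dock→office; attic (Min): all of {office, pantry, lab} already in.
A3 = A2; e.g. studio (Min) can still go to kitchen. Fixed point.
attic ∈ A2, so Max can force the target.

Max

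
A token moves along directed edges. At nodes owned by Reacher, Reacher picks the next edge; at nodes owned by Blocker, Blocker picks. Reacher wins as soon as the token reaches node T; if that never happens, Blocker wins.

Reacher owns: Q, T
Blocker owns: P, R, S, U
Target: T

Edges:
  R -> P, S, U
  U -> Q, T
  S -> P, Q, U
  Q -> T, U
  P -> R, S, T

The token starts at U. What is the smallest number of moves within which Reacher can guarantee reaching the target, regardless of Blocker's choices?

A0 = {T}
A1: add {Q} — Q (Reacher) has Q→T.
A2: add {U} — U (Blocker): all of {Q, T} already in.
A3 = A2; e.g. P (Blocker) can still go to R. Fixed point.
U enters the attractor at level 2, so Reacher can force the target in 2 moves from there.

2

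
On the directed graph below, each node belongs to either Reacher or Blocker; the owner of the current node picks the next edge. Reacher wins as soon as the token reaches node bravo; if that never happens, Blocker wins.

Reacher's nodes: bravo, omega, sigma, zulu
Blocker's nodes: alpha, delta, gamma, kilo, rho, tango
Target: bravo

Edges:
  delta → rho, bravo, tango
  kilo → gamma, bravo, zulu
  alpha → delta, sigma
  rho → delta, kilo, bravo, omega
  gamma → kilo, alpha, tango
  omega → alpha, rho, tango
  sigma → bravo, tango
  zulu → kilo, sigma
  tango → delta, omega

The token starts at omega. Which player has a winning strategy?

Blocker

A0 = {bravo}
A1: add {sigma} — sigma (Reacher) has sigma→bravo.
A2: add {zulu} — zulu (Reacher) has zulu→sigma.
A3 = A2; e.g. delta (Blocker) can still go to rho. Fixed point.
omega never enters the attractor, so Blocker can avoid the target forever.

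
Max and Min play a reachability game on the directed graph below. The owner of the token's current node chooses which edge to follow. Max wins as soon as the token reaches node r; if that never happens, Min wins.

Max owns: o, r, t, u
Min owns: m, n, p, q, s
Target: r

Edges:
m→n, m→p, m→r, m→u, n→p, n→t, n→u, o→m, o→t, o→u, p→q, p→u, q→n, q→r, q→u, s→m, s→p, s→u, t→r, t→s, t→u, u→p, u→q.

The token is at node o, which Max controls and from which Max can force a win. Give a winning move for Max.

t

A0 = {r}
A1: add {t} — t (Max) has t→r.
A2: add {o} — o (Max) has o→t.
A3 = A2; e.g. m (Min) can still go to n. Fixed point.
From o, successor t is in the attractor (rank 1); the other successors m, u are not.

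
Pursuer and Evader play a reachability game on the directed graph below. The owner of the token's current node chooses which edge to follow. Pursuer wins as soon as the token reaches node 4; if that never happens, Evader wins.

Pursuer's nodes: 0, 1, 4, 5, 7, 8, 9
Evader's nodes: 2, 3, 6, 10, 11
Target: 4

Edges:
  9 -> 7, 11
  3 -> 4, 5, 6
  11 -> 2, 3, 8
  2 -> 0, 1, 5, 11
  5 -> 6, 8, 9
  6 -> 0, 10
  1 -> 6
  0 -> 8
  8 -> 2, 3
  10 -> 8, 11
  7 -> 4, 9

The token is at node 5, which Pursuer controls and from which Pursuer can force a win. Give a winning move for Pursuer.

9

A0 = {4}
A1: add {7} — 7 (Pursuer) has 7→4.
A2: add {9} — 9 (Pursuer) has 9→7.
A3: add {5} — 5 (Pursuer) has 5→9.
A4 = A3; e.g. 0 (Pursuer) has no edge into A3. Fixed point.
From 5, successor 9 is in the attractor (rank 2); the other successors 6, 8 are not.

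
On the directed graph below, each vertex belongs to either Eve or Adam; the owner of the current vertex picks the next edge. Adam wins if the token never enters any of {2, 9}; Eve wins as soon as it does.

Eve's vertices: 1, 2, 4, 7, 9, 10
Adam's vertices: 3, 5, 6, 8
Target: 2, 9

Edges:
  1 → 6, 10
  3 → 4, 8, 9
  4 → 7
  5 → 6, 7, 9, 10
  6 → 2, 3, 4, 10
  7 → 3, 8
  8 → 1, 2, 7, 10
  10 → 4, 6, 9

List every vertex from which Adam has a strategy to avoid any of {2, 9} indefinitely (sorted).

A0 = {2, 9}
A1: add {10} — 10 (Eve) has 10→9.
A2: add {1} — 1 (Eve) has 1→10.
A3 = A2; e.g. 3 (Adam) can still go to 4. Fixed point.
Eve's attractor = {1, 2, 9, 10}; Adam avoids the target exactly from the complement.

3, 4, 5, 6, 7, 8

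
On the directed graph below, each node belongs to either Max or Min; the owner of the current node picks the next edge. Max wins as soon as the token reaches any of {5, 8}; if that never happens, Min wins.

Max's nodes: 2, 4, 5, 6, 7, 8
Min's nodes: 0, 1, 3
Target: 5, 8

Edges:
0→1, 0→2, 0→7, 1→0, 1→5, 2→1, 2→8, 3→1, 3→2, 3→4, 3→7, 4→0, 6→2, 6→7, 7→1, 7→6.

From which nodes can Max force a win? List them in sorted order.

2, 5, 6, 7, 8

A0 = {5, 8}
A1: add {2} — 2 (Max) has 2→8.
A2: add {6} — 6 (Max) has 6→2.
A3: add {7} — 7 (Max) has 7→6.
A4 = A3; e.g. 0 (Min) can still go to 1. Fixed point.
Max's winning region = {2, 5, 6, 7, 8}.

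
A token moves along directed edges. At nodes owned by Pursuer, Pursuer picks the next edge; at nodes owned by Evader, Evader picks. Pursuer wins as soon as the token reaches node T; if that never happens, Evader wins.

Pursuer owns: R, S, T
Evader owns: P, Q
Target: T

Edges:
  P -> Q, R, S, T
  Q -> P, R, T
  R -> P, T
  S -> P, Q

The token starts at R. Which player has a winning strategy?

A0 = {T}
A1: add {R} — R (Pursuer) has R→T.
A2 = A1; e.g. P (Evader) can still go to Q. Fixed point.
R ∈ A1, so Pursuer can force the target.

Pursuer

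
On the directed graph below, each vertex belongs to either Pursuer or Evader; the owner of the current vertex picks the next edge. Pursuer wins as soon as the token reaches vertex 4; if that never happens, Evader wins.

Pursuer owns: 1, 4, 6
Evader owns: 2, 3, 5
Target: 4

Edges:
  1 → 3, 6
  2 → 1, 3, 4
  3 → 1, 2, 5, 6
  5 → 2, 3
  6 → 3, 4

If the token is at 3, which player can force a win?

Evader

A0 = {4}
A1: add {6} — 6 (Pursuer) has 6→4.
A2: add {1} — 1 (Pursuer) has 1→6.
A3 = A2; e.g. 2 (Evader) can still go to 3. Fixed point.
3 never enters the attractor, so Evader can avoid the target forever.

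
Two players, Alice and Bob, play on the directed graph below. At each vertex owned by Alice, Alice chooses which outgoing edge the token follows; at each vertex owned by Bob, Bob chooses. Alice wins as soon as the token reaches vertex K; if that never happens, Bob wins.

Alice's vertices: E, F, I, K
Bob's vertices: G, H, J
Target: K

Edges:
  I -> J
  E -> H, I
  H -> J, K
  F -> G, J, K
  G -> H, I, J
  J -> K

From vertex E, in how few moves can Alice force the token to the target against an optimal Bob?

3

A0 = {K}
A1: add {F, J} — F (Alice) has F→K; J (Bob): all of {K} already in.
A2: add {H, I} — H (Bob): all of {J, K} already in; I (Alice) has I→J.
A3: add {E, G} — E (Alice) has E→H; G (Bob): all of {H, I, J} already in.
A3 = all vertices. Fixed point.
E enters the attractor at level 3, so Alice can force the target in 3 moves from there.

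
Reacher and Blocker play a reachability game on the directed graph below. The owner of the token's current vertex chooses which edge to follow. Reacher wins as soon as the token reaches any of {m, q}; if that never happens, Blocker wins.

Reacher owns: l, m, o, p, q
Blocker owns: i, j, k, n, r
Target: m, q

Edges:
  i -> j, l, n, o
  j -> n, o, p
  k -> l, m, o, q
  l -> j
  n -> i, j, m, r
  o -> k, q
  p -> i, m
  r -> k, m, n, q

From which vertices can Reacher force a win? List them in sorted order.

m, o, p, q

A0 = {m, q}
A1: add {o, p} — o (Reacher) has o→q; p (Reacher) has p→m.
A2 = A1; e.g. i (Blocker) can still go to j. Fixed point.
Reacher's winning region = {m, o, p, q}.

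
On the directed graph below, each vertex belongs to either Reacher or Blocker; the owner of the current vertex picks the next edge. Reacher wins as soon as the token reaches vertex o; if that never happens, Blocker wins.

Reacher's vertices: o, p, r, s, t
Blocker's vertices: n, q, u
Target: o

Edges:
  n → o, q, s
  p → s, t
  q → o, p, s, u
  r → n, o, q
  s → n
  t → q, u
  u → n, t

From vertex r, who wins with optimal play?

Reacher

A0 = {o}
A1: add {r} — r (Reacher) has r→o.
A2 = A1; e.g. n (Blocker) can still go to q. Fixed point.
r ∈ A1, so Reacher can force the target.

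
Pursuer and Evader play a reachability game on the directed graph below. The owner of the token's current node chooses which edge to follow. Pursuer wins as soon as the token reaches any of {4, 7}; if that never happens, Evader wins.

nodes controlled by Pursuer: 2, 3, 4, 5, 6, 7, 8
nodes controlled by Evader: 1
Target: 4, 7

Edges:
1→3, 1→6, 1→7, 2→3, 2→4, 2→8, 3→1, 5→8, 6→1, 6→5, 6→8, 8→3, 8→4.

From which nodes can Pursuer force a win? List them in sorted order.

2, 4, 5, 6, 7, 8

A0 = {4, 7}
A1: add {2, 8} — 2 (Pursuer) has 2→4; 8 (Pursuer) has 8→4.
A2: add {5, 6} — 5 (Pursuer) has 5→8; 6 (Pursuer) has 6→8.
A3 = A2; e.g. 1 (Evader) can still go to 3. Fixed point.
Pursuer's winning region = {2, 4, 5, 6, 7, 8}.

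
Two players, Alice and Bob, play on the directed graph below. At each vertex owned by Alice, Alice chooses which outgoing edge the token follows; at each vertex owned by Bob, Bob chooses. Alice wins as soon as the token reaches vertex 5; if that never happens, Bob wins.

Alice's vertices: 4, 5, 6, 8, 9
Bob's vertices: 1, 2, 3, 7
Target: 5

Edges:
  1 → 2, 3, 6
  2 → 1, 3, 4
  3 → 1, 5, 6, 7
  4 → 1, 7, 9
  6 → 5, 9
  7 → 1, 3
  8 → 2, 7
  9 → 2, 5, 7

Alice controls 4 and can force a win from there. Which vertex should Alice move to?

A0 = {5}
A1: add {6, 9} — 6 (Alice) has 6→5; 9 (Alice) has 9→5.
A2: add {4} — 4 (Alice) has 4→9.
A3 = A2; e.g. 1 (Bob) can still go to 2. Fixed point.
From 4, successor 9 is in the attractor (rank 1); the other successors 1, 7 are not.

9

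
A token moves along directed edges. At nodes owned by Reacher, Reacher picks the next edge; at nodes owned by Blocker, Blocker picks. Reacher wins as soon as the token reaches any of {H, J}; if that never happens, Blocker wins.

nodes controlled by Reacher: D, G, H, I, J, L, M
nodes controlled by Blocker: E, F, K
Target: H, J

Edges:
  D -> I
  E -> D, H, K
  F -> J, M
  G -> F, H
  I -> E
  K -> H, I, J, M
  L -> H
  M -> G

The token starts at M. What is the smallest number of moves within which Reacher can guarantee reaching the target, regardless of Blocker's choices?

A0 = {H, J}
A1: add {G, L} — G (Reacher) has G→H; L (Reacher) has L→H.
A2: add {M} — M (Reacher) has M→G.
M enters the attractor at level 2, so Reacher can force the target in 2 moves from there.

2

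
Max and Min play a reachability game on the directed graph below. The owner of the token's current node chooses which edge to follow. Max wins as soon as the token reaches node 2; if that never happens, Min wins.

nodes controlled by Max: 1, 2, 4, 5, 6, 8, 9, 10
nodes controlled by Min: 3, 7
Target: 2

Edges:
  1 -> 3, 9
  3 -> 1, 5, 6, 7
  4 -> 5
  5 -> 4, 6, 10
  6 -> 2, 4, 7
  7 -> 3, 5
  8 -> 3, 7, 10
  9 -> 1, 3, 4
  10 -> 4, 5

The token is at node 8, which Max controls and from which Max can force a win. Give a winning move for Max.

A0 = {2}
A1: add {6} — 6 (Max) has 6→2.
A2: add {5} — 5 (Max) has 5→6.
A3: add {4, 10} — 4 (Max) has 4→5; 10 (Max) has 10→5.
A4: add {8, 9} — 8 (Max) has 8→10; 9 (Max) has 9→4.
A5: add {1} — 1 (Max) has 1→9.
A6 = A5; e.g. 3 (Min) can still go to 7. Fixed point.
From 8, successor 10 is in the attractor (rank 3); the other successors 3, 7 are not.

10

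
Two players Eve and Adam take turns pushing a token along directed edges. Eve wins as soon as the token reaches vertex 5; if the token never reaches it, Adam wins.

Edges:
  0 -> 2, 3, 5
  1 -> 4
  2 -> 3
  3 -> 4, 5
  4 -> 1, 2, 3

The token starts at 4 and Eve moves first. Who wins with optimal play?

Track states (vertex, player-to-move).
A0 = {(5,Eve), (5,Adam)}
A1: add {(0,Eve), (3,Eve)}.
A2: add {(2,Adam)}.
A3: add {(4,Eve)}.
(4,Eve) ∈ A3 ⇒ Eve forces the target.

Eve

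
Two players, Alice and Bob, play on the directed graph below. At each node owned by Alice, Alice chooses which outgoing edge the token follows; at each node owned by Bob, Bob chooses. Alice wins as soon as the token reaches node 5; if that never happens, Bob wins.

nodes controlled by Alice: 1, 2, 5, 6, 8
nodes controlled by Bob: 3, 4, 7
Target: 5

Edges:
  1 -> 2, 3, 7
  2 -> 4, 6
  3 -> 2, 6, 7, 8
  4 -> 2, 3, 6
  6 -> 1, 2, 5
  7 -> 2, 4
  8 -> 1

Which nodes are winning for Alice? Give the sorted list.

A0 = {5}
A1: add {6} — 6 (Alice) has 6→5.
A2: add {2} — 2 (Alice) has 2→6.
A3: add {1} — 1 (Alice) has 1→2.
A4: add {8} — 8 (Alice) has 8→1.
A5 = A4; e.g. 3 (Bob) can still go to 7. Fixed point.
Alice's winning region = {1, 2, 5, 6, 8}.

1, 2, 5, 6, 8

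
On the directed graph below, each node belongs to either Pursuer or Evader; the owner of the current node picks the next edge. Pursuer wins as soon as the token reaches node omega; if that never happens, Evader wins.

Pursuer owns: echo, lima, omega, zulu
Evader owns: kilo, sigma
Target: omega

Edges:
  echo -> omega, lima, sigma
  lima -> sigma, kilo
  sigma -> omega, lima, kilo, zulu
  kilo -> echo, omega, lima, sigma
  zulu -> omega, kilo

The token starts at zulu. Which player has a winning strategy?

Pursuer

A0 = {omega}
A1: add {echo, zulu} — echo (Pursuer) has echo→omega; zulu (Pursuer) has zulu→omega.
A2 = A1; e.g. lima (Pursuer) has no edge into A1. Fixed point.
zulu ∈ A1, so Pursuer can force the target.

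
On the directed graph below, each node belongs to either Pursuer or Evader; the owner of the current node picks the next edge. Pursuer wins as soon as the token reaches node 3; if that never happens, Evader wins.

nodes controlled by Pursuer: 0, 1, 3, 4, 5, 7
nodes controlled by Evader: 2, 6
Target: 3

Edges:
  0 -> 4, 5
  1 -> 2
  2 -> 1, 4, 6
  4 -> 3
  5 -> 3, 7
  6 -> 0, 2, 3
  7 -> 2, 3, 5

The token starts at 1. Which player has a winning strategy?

Evader

A0 = {3}
A1: add {4, 5, 7} — 4 (Pursuer) has 4→3; 5 (Pursuer) has 5→3; 7 (Pursuer) has 7→3.
A2: add {0} — 0 (Pursuer) has 0→4.
A3 = A2; e.g. 1 (Pursuer) has no edge into A2. Fixed point.
1 never enters the attractor, so Evader can avoid the target forever.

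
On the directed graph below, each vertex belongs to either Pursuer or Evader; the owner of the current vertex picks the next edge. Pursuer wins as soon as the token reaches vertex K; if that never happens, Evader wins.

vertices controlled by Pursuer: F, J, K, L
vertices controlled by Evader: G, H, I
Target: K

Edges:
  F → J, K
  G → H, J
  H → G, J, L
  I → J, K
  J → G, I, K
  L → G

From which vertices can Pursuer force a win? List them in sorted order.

A0 = {K}
A1: add {F, J} — F (Pursuer) has F→K; J (Pursuer) has J→K.
A2: add {I} — I (Evader): all of {J, K} already in.
A3 = A2; e.g. G (Evader) can still go to H. Fixed point.
Pursuer's winning region = {F, I, J, K}.

F, I, J, K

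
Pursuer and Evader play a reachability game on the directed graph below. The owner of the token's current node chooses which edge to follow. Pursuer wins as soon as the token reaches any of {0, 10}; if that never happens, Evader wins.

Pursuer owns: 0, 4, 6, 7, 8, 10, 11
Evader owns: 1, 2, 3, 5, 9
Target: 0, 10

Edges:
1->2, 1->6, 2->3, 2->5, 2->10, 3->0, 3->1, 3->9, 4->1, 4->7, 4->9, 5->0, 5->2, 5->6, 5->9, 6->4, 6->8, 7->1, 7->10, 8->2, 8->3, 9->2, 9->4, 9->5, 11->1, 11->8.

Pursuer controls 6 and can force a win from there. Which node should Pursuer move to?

4

A0 = {0, 10}
A1: add {7} — 7 (Pursuer) has 7→10.
A2: add {4} — 4 (Pursuer) has 4→7.
A3: add {6} — 6 (Pursuer) has 6→4.
A4 = A3; e.g. 1 (Evader) can still go to 2. Fixed point.
From 6, successor 4 is in the attractor (rank 2); the other successor 8 is not.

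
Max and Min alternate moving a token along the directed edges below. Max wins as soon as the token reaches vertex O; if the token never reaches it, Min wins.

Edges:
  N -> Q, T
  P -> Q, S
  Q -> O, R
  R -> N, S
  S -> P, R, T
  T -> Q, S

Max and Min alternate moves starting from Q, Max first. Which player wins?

Max

Track states (vertex, player-to-move).
A0 = {(O,Max), (O,Min)}
A1: add {(Q,Max)}.
(Q,Max) ∈ A1 ⇒ Max forces the target.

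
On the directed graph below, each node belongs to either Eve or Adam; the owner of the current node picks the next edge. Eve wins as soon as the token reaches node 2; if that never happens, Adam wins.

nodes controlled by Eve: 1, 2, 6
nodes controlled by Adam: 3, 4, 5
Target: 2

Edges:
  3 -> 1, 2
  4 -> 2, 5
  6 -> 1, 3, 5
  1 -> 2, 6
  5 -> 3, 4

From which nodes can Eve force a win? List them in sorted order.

A0 = {2}
A1: add {1} — 1 (Eve) has 1→2.
A2: add {3, 6} — 3 (Adam): all of {1, 2} already in; 6 (Eve) has 6→1.
A3 = A2; e.g. 4 (Adam) can still go to 5. Fixed point.
Eve's winning region = {1, 2, 3, 6}.

1, 2, 3, 6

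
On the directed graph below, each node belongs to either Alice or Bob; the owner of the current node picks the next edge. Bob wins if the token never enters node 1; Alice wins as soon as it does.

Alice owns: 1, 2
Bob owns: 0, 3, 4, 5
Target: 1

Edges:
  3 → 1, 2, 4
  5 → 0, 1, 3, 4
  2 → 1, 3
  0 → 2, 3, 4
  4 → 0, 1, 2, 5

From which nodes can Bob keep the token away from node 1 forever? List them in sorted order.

A0 = {1}
A1: add {2} — 2 (Alice) has 2→1.
A2 = A1; e.g. 0 (Bob) can still go to 3. Fixed point.
Alice's attractor = {1, 2}; Bob avoids the target exactly from the complement.

0, 3, 4, 5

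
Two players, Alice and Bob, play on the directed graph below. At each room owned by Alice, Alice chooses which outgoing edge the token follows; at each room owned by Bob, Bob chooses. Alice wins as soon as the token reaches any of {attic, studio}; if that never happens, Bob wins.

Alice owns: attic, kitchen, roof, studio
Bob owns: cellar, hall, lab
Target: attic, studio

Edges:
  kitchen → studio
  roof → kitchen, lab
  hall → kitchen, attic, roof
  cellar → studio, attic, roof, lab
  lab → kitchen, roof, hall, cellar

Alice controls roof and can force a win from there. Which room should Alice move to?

kitchen

A0 = {attic, studio}
A1: add {kitchen} — kitchen (Alice) has kitchen→studio.
A2: add {roof} — roof (Alice) has roof→kitchen.
A3: add {hall} — hall (Bob): all of {kitchen, attic, roof} already in.
A4 = A3; e.g. cellar (Bob) can still go to lab. Fixed point.
From roof, successor kitchen is in the attractor (rank 1); the other successor lab is not.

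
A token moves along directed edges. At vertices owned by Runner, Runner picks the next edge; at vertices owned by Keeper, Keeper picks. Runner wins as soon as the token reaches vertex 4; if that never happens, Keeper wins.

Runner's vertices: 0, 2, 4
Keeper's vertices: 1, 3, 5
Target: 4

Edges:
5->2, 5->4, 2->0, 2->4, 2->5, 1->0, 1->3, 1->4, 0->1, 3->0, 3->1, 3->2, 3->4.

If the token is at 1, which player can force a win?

A0 = {4}
A1: add {2} — 2 (Runner) has 2→4.
A2: add {5} — 5 (Keeper): all of {2, 4} already in.
A3 = A2; e.g. 0 (Runner) has no edge into A2. Fixed point.
1 never enters the attractor, so Keeper can avoid the target forever.

Keeper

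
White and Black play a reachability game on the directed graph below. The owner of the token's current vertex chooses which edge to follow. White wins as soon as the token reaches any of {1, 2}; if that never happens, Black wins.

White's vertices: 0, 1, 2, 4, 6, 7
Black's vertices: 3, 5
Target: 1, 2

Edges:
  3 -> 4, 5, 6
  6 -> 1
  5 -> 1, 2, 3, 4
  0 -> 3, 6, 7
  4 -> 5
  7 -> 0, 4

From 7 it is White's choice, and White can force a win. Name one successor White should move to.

A0 = {1, 2}
A1: add {6} — 6 (White) has 6→1.
A2: add {0} — 0 (White) has 0→6.
A3: add {7} — 7 (White) has 7→0.
A4 = A3; e.g. 3 (Black) can still go to 4. Fixed point.
From 7, successor 0 is in the attractor (rank 2); the other successor 4 is not.

0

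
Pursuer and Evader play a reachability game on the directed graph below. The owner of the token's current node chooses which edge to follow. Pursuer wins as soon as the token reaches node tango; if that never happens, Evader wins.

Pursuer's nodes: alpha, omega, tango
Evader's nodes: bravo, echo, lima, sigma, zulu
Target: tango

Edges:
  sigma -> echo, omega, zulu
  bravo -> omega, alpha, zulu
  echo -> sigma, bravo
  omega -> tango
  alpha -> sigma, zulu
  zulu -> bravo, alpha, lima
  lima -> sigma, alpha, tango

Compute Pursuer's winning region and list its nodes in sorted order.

A0 = {tango}
A1: add {omega} — omega (Pursuer) has omega→tango.
A2 = A1; e.g. sigma (Evader) can still go to echo. Fixed point.
Pursuer's winning region = {omega, tango}.

omega, tango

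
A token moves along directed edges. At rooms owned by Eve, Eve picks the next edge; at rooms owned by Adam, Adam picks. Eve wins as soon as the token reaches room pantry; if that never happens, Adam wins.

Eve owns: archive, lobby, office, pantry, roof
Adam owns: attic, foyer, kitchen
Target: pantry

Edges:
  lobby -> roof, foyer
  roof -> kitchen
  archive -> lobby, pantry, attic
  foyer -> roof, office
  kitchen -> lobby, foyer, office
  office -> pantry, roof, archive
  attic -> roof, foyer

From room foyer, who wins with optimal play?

Adam

A0 = {pantry}
A1: add {archive, office} — archive (Eve) has archive→pantry; office (Eve) has office→pantry.
A2 = A1; e.g. lobby (Eve) has no edge into A1. Fixed point.
foyer never enters the attractor, so Adam can avoid the target forever.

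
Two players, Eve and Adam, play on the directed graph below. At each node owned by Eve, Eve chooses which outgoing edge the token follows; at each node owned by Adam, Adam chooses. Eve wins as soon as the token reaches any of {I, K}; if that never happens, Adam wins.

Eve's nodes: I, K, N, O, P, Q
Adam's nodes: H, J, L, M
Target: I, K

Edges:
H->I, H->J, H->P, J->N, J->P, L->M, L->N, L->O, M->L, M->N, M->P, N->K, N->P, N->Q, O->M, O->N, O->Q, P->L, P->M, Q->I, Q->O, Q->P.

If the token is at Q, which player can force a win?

Eve

A0 = {I, K}
A1: add {N, Q} — N (Eve) has N→K; Q (Eve) has Q→I.
Q ∈ A1, so Eve can force the target.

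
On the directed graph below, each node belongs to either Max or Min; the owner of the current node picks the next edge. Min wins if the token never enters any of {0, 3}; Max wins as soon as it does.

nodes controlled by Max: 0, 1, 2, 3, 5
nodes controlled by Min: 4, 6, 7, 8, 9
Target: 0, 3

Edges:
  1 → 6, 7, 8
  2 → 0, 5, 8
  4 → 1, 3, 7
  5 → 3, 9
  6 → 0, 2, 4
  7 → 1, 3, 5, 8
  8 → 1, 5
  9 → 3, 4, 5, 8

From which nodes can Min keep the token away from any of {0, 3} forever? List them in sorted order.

1, 4, 6, 7, 8, 9

A0 = {0, 3}
A1: add {2, 5} — 2 (Max) has 2→0; 5 (Max) has 5→3.
A2 = A1; e.g. 1 (Max) has no edge into A1. Fixed point.
Max's attractor = {0, 2, 3, 5}; Min avoids the target exactly from the complement.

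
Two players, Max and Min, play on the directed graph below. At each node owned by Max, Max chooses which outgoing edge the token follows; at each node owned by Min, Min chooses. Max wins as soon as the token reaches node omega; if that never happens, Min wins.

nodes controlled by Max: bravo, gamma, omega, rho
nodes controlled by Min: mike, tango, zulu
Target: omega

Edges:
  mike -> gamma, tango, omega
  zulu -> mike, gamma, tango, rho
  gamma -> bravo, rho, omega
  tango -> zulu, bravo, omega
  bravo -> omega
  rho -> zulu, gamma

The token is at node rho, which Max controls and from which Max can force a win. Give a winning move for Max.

gamma

A0 = {omega}
A1: add {bravo, gamma} — gamma (Max) has gamma→omega; bravo (Max) has bravo→omega.
A2: add {rho} — rho (Max) has rho→gamma.
A3 = A2; e.g. mike (Min) can still go to tango. Fixed point.
From rho, successor gamma is in the attractor (rank 1); the other successor zulu is not.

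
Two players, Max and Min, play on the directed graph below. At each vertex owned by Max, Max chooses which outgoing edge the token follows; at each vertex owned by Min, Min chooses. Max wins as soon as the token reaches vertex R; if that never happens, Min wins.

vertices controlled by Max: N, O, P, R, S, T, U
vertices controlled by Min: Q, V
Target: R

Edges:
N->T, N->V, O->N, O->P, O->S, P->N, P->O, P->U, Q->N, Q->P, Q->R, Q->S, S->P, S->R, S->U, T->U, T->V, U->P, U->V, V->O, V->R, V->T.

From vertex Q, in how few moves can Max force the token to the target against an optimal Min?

7

A0 = {R}
A1: add {S} — S (Max) has S→R.
A2: add {O} — O (Max) has O→S.
A3: add {P} — P (Max) has P→O.
A4: add {U} — U (Max) has U→P.
A5: add {T} — T (Max) has T→U.
A6: add {N, V} — N (Max) has N→T; V (Min): all of {O, R, T} already in.
A7: add {Q} — Q (Min): all of {N, P, R, S} already in.
A7 = all vertices. Fixed point.
Q enters the attractor at level 7, so Max can force the target in 7 moves from there.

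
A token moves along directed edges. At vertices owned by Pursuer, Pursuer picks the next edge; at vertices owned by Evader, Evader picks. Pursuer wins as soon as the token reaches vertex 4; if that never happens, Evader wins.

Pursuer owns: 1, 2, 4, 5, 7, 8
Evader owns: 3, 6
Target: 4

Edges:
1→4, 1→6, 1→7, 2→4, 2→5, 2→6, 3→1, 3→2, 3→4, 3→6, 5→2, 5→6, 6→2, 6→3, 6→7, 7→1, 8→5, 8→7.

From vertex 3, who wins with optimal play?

Evader

A0 = {4}
A1: add {1, 2} — 1 (Pursuer) has 1→4; 2 (Pursuer) has 2→4.
A2: add {5, 7} — 5 (Pursuer) has 5→2; 7 (Pursuer) has 7→1.
A3: add {8} — 8 (Pursuer) has 8→5.
A4 = A3; e.g. 3 (Evader) can still go to 6. Fixed point.
3 never enters the attractor, so Evader can avoid the target forever.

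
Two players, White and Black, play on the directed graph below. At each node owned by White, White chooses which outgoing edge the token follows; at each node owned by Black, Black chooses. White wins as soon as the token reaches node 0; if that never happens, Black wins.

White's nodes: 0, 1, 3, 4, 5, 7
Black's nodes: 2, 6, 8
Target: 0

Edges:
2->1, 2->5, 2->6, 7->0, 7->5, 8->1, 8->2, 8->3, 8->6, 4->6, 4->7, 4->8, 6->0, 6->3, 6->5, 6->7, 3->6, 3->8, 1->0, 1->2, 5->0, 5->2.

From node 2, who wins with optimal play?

A0 = {0}
A1: add {1, 5, 7} — 1 (White) has 1→0; 5 (White) has 5→0; 7 (White) has 7→0.
A2: add {4} — 4 (White) has 4→7.
A3 = A2; e.g. 2 (Black) can still go to 6. Fixed point.
2 never enters the attractor, so Black can avoid the target forever.

Black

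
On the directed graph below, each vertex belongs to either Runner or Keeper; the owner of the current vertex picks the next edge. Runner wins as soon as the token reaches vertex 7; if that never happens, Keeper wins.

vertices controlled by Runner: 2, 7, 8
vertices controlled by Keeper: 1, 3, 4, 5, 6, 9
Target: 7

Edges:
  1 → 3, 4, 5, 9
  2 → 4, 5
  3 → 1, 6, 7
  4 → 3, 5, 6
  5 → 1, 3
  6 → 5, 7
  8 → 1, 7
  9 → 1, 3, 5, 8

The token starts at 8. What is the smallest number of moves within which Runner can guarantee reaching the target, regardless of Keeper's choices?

1

A0 = {7}
A1: add {8} — 8 (Runner) has 8→7.
A2 = A1; e.g. 1 (Keeper) can still go to 3. Fixed point.
8 enters the attractor at level 1, so Runner can force the target in 1 move from there.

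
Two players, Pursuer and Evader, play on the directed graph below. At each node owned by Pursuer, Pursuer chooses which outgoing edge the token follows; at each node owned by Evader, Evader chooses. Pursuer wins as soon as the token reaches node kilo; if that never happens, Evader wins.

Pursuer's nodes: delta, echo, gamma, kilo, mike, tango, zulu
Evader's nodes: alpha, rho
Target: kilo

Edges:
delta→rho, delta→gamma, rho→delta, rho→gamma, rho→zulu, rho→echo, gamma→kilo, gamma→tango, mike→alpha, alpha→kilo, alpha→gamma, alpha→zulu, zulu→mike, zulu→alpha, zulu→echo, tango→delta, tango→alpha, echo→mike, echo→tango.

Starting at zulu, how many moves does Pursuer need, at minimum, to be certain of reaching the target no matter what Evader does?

5

A0 = {kilo}
A1: add {gamma} — gamma (Pursuer) has gamma→kilo.
A2: add {delta} — delta (Pursuer) has delta→gamma.
A3: add {tango} — tango (Pursuer) has tango→delta.
A4: add {echo} — echo (Pursuer) has echo→tango.
A5: add {zulu} — zulu (Pursuer) has zulu→echo.
zulu enters the attractor at level 5, so Pursuer can force the target in 5 moves from there.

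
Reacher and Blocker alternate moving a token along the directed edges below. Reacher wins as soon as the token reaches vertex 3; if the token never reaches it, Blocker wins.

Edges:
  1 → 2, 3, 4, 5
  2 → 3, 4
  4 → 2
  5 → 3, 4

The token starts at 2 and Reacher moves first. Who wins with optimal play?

Reacher

Track states (vertex, player-to-move).
A0 = {(3,Reacher), (3,Blocker)}
A1: add {(1,Reacher), (2,Reacher), (5,Reacher)}.
(2,Reacher) ∈ A1 ⇒ Reacher forces the target.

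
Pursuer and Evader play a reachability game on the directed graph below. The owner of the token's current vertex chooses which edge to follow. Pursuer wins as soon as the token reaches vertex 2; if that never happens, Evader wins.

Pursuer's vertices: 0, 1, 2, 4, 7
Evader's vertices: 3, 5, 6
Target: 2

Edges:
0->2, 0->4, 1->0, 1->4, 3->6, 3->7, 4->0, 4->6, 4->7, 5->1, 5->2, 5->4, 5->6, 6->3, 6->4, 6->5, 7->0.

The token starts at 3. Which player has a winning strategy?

A0 = {2}
A1: add {0} — 0 (Pursuer) has 0→2.
A2: add {1, 4, 7} — 1 (Pursuer) has 1→0; 4 (Pursuer) has 4→0; 7 (Pursuer) has 7→0.
A3 = A2; e.g. 3 (Evader) can still go to 6. Fixed point.
3 never enters the attractor, so Evader can avoid the target forever.

Evader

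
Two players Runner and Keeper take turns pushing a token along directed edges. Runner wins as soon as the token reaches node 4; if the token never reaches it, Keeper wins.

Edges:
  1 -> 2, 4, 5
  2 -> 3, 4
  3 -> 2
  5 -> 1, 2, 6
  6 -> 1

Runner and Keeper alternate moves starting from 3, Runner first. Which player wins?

Keeper

Track states (vertex, player-to-move).
A0 = {(4,Runner), (4,Keeper)}
A1: add {(1,Runner), (2,Runner)}.
A2: add {(3,Keeper), (6,Keeper)}.
A3: add {(5,Runner)}.
A4: add {(1,Keeper)}.
A5: add {(6,Runner)}.
A6: add {(5,Keeper)}.
A7 = A6; e.g. (2,Keeper) stays out. (3,Runner) never enters ⇒ Keeper avoids the target.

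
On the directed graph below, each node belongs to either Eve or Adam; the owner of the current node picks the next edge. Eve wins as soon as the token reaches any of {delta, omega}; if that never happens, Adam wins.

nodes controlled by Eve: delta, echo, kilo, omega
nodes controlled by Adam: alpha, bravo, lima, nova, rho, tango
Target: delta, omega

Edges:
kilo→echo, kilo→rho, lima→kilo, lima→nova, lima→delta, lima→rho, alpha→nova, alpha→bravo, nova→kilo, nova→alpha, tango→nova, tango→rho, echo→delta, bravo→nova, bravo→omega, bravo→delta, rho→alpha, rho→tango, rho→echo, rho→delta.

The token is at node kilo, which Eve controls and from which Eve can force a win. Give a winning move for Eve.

A0 = {delta, omega}
A1: add {echo} — echo (Eve) has echo→delta.
A2: add {kilo} — kilo (Eve) has kilo→echo.
A3 = A2; e.g. lima (Adam) can still go to nova. Fixed point.
From kilo, successor echo is in the attractor (rank 1); the other successor rho is not.

echo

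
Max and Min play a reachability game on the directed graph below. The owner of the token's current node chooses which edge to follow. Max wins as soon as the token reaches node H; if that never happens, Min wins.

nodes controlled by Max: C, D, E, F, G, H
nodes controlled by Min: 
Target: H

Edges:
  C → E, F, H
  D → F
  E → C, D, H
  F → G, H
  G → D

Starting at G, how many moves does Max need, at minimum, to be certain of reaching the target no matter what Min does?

3

A0 = {H}
A1: add {C, E, F} — C (Max) has C→H; E (Max) has E→H; F (Max) has F→H.
A2: add {D} — D (Max) has D→F.
A3: add {G} — G (Max) has G→D.
A3 = all vertices. Fixed point.
G enters the attractor at level 3, so Max can force the target in 3 moves from there.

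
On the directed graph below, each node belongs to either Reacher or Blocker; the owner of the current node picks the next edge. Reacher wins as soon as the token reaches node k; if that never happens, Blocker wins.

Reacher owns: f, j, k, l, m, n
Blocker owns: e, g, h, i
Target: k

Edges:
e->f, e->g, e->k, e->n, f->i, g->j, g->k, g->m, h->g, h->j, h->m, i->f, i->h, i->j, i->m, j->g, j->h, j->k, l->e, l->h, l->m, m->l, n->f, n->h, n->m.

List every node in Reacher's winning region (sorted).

j, k

A0 = {k}
A1: add {j} — j (Reacher) has j→k.
A2 = A1; e.g. e (Blocker) can still go to f. Fixed point.
Reacher's winning region = {j, k}.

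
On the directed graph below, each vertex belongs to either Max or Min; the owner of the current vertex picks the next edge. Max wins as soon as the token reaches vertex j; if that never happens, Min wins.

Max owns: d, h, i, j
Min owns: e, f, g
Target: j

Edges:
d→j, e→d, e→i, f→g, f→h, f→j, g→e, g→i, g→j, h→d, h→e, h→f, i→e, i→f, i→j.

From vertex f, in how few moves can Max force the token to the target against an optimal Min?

4

A0 = {j}
A1: add {d, i} — d (Max) has d→j; i (Max) has i→j.
A2: add {e, h} — e (Min): all of {d, i} already in; h (Max) has h→d.
A3: add {g} — g (Min): all of {e, i, j} already in.
A4: add {f} — f (Min): all of {g, h, j} already in.
A4 = all vertices. Fixed point.
f enters the attractor at level 4, so Max can force the target in 4 moves from there.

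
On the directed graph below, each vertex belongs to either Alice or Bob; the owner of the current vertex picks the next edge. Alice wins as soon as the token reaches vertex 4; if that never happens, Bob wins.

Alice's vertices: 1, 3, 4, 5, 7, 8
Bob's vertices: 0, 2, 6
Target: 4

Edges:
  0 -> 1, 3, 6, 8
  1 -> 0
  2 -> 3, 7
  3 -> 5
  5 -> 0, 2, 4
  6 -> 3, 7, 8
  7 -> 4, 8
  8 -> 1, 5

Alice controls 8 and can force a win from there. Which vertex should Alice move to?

5

A0 = {4}
A1: add {5, 7} — 5 (Alice) has 5→4; 7 (Alice) has 7→4.
A2: add {3, 8} — 3 (Alice) has 3→5; 8 (Alice) has 8→5.
A3: add {2, 6} — 2 (Bob): all of {3, 7} already in; 6 (Bob): all of {3, 7, 8} already in.
A4 = A3; e.g. 0 (Bob) can still go to 1. Fixed point.
From 8, successor 5 is in the attractor (rank 1); the other successor 1 is not.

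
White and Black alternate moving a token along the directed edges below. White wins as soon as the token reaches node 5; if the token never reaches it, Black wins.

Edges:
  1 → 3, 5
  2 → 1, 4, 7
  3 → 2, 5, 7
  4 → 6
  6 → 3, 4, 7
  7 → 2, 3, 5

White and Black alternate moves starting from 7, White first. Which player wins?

White

Track states (vertex, player-to-move).
A0 = {(5,White), (5,Black)}
A1: add {(1,White), (3,White), (7,White)}.
(7,White) ∈ A1 ⇒ White forces the target.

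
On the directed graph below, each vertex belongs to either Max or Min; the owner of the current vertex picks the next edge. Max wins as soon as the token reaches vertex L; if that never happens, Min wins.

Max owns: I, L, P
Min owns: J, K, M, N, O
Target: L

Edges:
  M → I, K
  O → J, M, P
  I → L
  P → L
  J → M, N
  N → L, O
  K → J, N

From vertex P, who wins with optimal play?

A0 = {L}
A1: add {I, P} — I (Max) has I→L; P (Max) has P→L.
A2 = A1; e.g. J (Min) can still go to M. Fixed point.
P ∈ A1, so Max can force the target.

Max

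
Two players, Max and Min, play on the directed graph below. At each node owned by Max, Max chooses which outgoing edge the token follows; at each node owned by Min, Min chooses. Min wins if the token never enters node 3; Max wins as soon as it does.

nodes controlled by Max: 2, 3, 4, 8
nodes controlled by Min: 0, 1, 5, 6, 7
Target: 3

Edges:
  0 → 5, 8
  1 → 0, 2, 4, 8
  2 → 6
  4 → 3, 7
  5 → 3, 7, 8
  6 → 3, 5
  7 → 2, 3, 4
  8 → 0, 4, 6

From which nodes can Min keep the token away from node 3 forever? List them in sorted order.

A0 = {3}
A1: add {4} — 4 (Max) has 4→3.
A2: add {8} — 8 (Max) has 8→4.
A3 = A2; e.g. 0 (Min) can still go to 5. Fixed point.
Max's attractor = {3, 4, 8}; Min avoids the target exactly from the complement.

0, 1, 2, 5, 6, 7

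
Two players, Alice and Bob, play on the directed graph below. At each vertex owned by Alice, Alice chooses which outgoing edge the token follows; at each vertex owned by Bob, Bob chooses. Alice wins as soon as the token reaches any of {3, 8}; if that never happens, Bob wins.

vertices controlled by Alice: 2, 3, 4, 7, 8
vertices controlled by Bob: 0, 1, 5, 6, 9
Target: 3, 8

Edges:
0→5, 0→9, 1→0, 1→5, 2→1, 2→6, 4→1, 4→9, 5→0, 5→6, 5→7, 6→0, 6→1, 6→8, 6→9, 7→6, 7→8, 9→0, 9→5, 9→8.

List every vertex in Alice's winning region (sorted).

3, 7, 8

A0 = {3, 8}
A1: add {7} — 7 (Alice) has 7→8.
A2 = A1; e.g. 0 (Bob) can still go to 5. Fixed point.
Alice's winning region = {3, 7, 8}.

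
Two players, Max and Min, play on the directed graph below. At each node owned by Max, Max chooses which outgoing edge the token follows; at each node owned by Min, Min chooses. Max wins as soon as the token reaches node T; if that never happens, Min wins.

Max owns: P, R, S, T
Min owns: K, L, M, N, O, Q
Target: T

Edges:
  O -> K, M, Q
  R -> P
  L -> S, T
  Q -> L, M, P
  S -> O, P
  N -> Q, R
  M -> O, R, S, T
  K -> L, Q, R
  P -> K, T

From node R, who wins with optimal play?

A0 = {T}
A1: add {P} — P (Max) has P→T.
A2: add {R, S} — R (Max) has R→P; S (Max) has S→P.
R ∈ A2, so Max can force the target.

Max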